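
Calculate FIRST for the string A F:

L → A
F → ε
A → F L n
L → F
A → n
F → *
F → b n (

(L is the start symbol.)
FIRST sets of the non-terminals involved (from the grammar, by fixed-point iteration):
  FIRST(A) = { '*', 'b', 'n' }

To compute FIRST(A F), process the symbols left to right:
Symbol A is a non-terminal. Add FIRST(A) \ {ε} = { '*', 'b', 'n' }
A is not nullable (ε ∉ FIRST(A)), so stop here.
FIRST(A F) = { '*', 'b', 'n' }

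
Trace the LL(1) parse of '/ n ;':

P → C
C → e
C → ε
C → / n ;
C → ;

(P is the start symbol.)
LL(1) parsing maintains a stack (initially the start symbol over $) and the input. At each step: if the stack top is a terminal, match it against the current input token; if it is a non-terminal N, replace it with the RHS of M[N, lookahead] (the unique production whose predict set contains the lookahead).

Stack is shown with the top on the left.

Stack    Input    Action
------------------------
P $      / n ; $  output P → C
C $      / n ; $  output C → / n ;
/ n ; $  / n ; $  match '/'
n ; $    n ; $    match 'n'
; $      ; $      match ';'
$        $        accept

The string is accepted.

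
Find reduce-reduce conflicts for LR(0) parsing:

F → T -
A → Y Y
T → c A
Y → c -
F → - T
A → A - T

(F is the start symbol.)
Augment with F' → F and build the canonical LR(0) collection (I0 = CLOSURE({[F' → . F]}), then GOTO on every symbol after a dot until no new states appear). It has 14 states:
  I0: { [F → . - T], [F → . T -], [F' → . F], [T → . c A] }  — shift
  I1: { [F → - . T], [T → . c A] }  — shift
  I2: { [F' → F .] }  — accept
  I3: { [F → T . -] }  — shift
  I4: { [A → . A - T], [A → . Y Y], [T → c . A], [Y → . c -] }  — shift
  I5: { [A → A . - T], [T → c A .] }  — shift, reduce
  I6: { [A → Y . Y], [Y → . c -] }  — shift
  I7: { [Y → c . -] }  — shift
  I8: { [Y → c - .] }  — reduce
  I9: { [A → Y Y .] }  — reduce
  I10: { [A → A - . T], [T → . c A] }  — shift
  I11: { [A → A - T .] }  — reduce
  I12: { [F → T - .] }  — reduce
  I13: { [F → - T .] }  — reduce

No state contains more than one complete item.

Answer: No reduce-reduce conflicts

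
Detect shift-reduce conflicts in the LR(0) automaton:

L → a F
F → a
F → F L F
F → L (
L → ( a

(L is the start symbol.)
A shift-reduce conflict occurs when an LR(0) state has both:
  - a complete (reduce) item [A → α .] (dot at the end), and
  - a shift item [B → β . c γ] (dot before a terminal).

Augment with L' → L and build the canonical LR(0) collection (I0 = CLOSURE({[L' → . L]}), then GOTO on every symbol after a dot until no new states appear). It has 11 states:
  I0: { [L → . ( a], [L → . a F], [L' → . L] }  — shift
  I1: { [L → ( . a] }  — shift
  I2: { [L' → L .] }  — accept
  I3: { [F → . F L F], [F → . L (], [F → . a], [L → . ( a], [L → . a F], [L → a . F] }  — shift
  I4: { [F → F . L F], [L → . ( a], [L → . a F], [L → a F .] }  — shift, reduce
  I5: { [F → L . (] }  — shift
  I6: { [F → . F L F], [F → . L (], [F → . a], [F → a .], [L → . ( a], [L → . a F], [L → a . F] }  — shift, reduce
  I7: { [F → L ( .] }  — reduce
  I8: { [F → . F L F], [F → . L (], [F → . a], [F → F L . F], [L → . ( a], [L → . a F] }  — shift
  I9: { [F → F . L F], [F → F L F .], [L → . ( a], [L → . a F] }  — shift, reduce
  I10: { [L → ( a .] }  — reduce

I4 contains reduce item [L → a F .] and shift items [L → . ( a], [L → . a F] — shift-reduce conflict.
I6 contains reduce item [F → a .] and shift items [F → . a], [L → . ( a], [L → . a F] — shift-reduce conflict.
I9 contains reduce item [F → F L F .] and shift items [L → . ( a], [L → . a F] — shift-reduce conflict.

Answer: Yes — I4: [L → a F .] vs [L → . ( a]; I6: [F → a .] vs [F → . a]; I9: [F → F L F .] vs [L → . ( a]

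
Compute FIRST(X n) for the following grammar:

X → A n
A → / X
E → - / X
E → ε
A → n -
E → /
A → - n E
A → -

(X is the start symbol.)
{ '-', '/', 'n' }

FIRST sets of the non-terminals involved (from the grammar, by fixed-point iteration):
  FIRST(X) = { '-', '/', 'n' }

To compute FIRST(X n), process the symbols left to right:
Symbol X is a non-terminal. Add FIRST(X) \ {ε} = { '-', '/', 'n' }
X is not nullable (ε ∉ FIRST(X)), so stop here.
FIRST(X n) = { '-', '/', 'n' }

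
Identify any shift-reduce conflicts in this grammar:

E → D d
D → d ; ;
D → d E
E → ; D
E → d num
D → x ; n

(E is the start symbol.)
Augment with E' → E and build the canonical LR(0) collection (I0 = CLOSURE({[E' → . E]}), then GOTO on every symbol after a dot until no new states appear). It has 15 states:
  I0: { [D → . d ; ;], [D → . d E], [D → . x ; n], [E → . ; D], [E → . D d], [E → . d num], [E' → . E] }  — shift
  I1: { [D → . d ; ;], [D → . d E], [D → . x ; n], [E → ; . D] }  — shift
  I2: { [E → D . d] }  — shift
  I3: { [E' → E .] }  — accept
  I4: { [D → . d ; ;], [D → . d E], [D → . x ; n], [D → d . ; ;], [D → d . E], [E → . ; D], [E → . D d], [E → . d num], [E → d . num] }  — shift
  I5: { [D → x . ; n] }  — shift
  I6: { [D → x ; . n] }  — shift
  I7: { [D → x ; n .] }  — reduce
  I8: { [D → . d ; ;], [D → . d E], [D → . x ; n], [D → d ; . ;], [E → ; . D] }  — shift
  I9: { [D → d E .] }  — reduce
  I10: { [E → d num .] }  — reduce
  I11: { [D → d ; ; .] }  — reduce
  I12: { [E → ; D .] }  — reduce
  I13: { [D → . d ; ;], [D → . d E], [D → . x ; n], [D → d . ; ;], [D → d . E], [E → . ; D], [E → . D d], [E → . d num] }  — shift
  I14: { [E → D d .] }  — reduce

No state contains both a complete item and a shift item.

Answer: No shift-reduce conflicts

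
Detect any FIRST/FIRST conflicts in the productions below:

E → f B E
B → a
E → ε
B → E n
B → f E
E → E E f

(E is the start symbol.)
A FIRST/FIRST conflict occurs when two productions N → α and N → β for the same non-terminal have FIRST(α) ∩ FIRST(β) ≠ ∅ (with ε ∈ FIRST of a nullable right-hand side, so two nullable alternatives also conflict).

FIRST sets of the non-terminals at (or reachable through a nullable prefix from) the front of some alternative:
  FIRST(E) = { 'f', ε }

Productions for E:
  E → f B E: FIRST = { 'f' }
  E → ε: FIRST = { ε }
  E → E E f: FIRST = { 'f' }
Productions for B:
  B → a: FIRST = { 'a' }
  B → E n: FIRST = { 'f', 'n' }
  B → f E: FIRST = { 'f' }

Conflict for E: E → f B E and E → E E f
  Overlap: { 'f' }
Conflict for B: B → E n and B → f E
  Overlap: { 'f' }

Answer: Yes. E → f B E / E → E E f on { 'f' }; B → E n / B → f E on { 'f' }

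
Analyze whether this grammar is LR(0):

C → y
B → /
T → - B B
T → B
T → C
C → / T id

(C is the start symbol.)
No. Shift-reduce conflict between [B → / .] and [B → . /]

A grammar is LR(0) if no state in the canonical LR(0) collection has:
  - both a shift item (dot before a terminal) and a complete item (shift-reduce conflict), or
  - two or more complete items (reduce-reduce conflict; the accept item [C' → C .] counts as a complete item here).

Augment with C' → C and build the canonical LR(0) collection (I0 = CLOSURE({[C' → . C]}), then GOTO on every symbol after a dot until no new states appear). It has 13 states:
  I0: { [C → . / T id], [C → . y], [C' → . C] }  — shift
  I1: { [B → . /], [C → . / T id], [C → . y], [C → / . T id], [T → . - B B], [T → . B], [T → . C] }  — shift
  I2: { [C' → C .] }  — accept
  I3: { [C → y .] }  — reduce
  I4: { [B → . /], [T → - . B B] }  — shift
  I5: { [B → . /], [B → / .], [C → . / T id], [C → . y], [C → / . T id], [T → . - B B], [T → . B], [T → . C] }  — shift, reduce
  I6: { [T → B .] }  — reduce
  I7: { [T → C .] }  — reduce
  I8: { [C → / T . id] }  — shift
  I9: { [C → / T id .] }  — reduce
  I10: { [B → / .] }  — reduce
  I11: { [B → . /], [T → - B . B] }  — shift
  I12: { [T → - B B .] }  — reduce

Conflict in state I5:
  Shift-reduce conflict between [B → / .] and [B → . /]
So the grammar is NOT LR(0).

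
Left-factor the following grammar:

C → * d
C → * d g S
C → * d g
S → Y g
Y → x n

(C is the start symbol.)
C → * d C'
C' → ε
C' → g C''
C'' → S
C'' → ε
S → Y g
Y → x n

Left-factoring transforms A → αβ₁ | αβ₂ into A → αA' and A' → β₁ | β₂
(α is the longest common prefix among the alternatives). Repeat until
no nonterminal has two alternatives with a common prefix.

Round 1: C has alternatives sharing prefix '* d'. Introduce C': C → * d C'
  Add: C' → ε
  Add: C' → g S
  Add: C' → g

Round 2: C' has alternatives sharing prefix 'g'. Introduce C'': C' → g C''
  Add: C'' → S
  Add: C'' → ε

No remaining common prefixes — done.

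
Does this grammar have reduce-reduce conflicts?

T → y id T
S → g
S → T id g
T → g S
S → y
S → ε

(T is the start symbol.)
A reduce-reduce conflict occurs when an LR(0) state has two complete items [A → α .] and [B → β .] — both call for a reduction, and with no lookahead the parser cannot choose between them.

Augment with T' → T and build the canonical LR(0) collection (I0 = CLOSURE({[T' → . T]}), then GOTO on every symbol after a dot until no new states appear). It has 12 states:
  I0: { [T → . g S], [T → . y id T], [T' → . T] }  — shift
  I1: { [T' → T .] }  — accept
  I2: { [S → . T id g], [S → . g], [S → . y], [S → .], [T → . g S], [T → . y id T], [T → g . S] }  — shift, reduce
  I3: { [T → y . id T] }  — shift
  I4: { [T → . g S], [T → . y id T], [T → y id . T] }  — shift
  I5: { [T → y id T .] }  — reduce
  I6: { [T → g S .] }  — reduce
  I7: { [S → T . id g] }  — shift
  I8: { [S → . T id g], [S → . g], [S → . y], [S → .], [S → g .], [T → . g S], [T → . y id T], [T → g . S] }  — shift, 2 reduces
  I9: { [S → y .], [T → y . id T] }  — shift, reduce
  I10: { [S → T id . g] }  — shift
  I11: { [S → T id g .] }  — reduce

I8 contains complete items [S → .], [S → g .] — reduce-reduce conflict.

Answer: Yes — I8: [S → .] vs [S → g .]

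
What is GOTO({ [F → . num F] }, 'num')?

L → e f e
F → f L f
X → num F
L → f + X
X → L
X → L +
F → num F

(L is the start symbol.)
GOTO(I, 'num') = CLOSURE({ [A → αX.β] : [A → α.Xβ] ∈ I, X = 'num' })

Items with dot before 'num', with the dot advanced:
  [F → . num F] → [F → num . F]
Closure of the advanced items:
  [F → num . F] has the dot before F: add [F → . f L f], [F → . num F]

GOTO = { [F → . f L f], [F → . num F], [F → num . F] }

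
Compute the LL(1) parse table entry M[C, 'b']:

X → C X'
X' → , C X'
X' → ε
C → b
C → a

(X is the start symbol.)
C → b

To find M[C, 'b'], we find productions for C where 'b' is in the predict set (PREDICT(N → α) = (FIRST(α) \ {ε}) ∪ (FOLLOW(N) if α ⇒* ε)).

C → b: PREDICT = { 'b' }
  'b' is in predict set, so this production goes in M[C, 'b']
C → a: PREDICT = { 'a' }

M[C, 'b'] = C → b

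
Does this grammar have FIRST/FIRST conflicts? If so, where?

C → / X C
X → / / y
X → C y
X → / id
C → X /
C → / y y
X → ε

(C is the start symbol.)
Yes. C → '/' X C / C → X '/' on { '/' }; C → '/' X C / C → '/' y y on { '/' }; C → X '/' / C → '/' y y on { '/' }; X → '/' '/' y / X → C y on { '/' }; X → '/' '/' y / X → '/' id on { '/' }; X → C y / X → '/' id on { '/' }

FIRST sets of the non-terminals at (or reachable through a nullable prefix from) the front of some alternative:
  FIRST(X) = { '/', ε }
  FIRST(C) = { '/' }

Productions for C:
  C → / X C: FIRST = { '/' }
  C → X /: FIRST = { '/' }
  C → / y y: FIRST = { '/' }
Productions for X:
  X → / / y: FIRST = { '/' }
  X → C y: FIRST = { '/' }
  X → / id: FIRST = { '/' }
  X → ε: FIRST = { ε }

Conflict for C: C → / X C and C → X /
  Overlap: { '/' }
Conflict for C: C → / X C and C → / y y
  Overlap: { '/' }
Conflict for C: C → X / and C → / y y
  Overlap: { '/' }
Conflict for X: X → / / y and X → C y
  Overlap: { '/' }
Conflict for X: X → / / y and X → / id
  Overlap: { '/' }
Conflict for X: X → C y and X → / id
  Overlap: { '/' }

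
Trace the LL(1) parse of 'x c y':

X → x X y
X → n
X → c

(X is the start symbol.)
Stack is shown with the top on the left.

Stack    Input    Action
------------------------
X $      x c y $  output X → x X y
x X y $  x c y $  match 'x'
X y $    c y $    output X → c
c y $    c y $    match 'c'
y $      y $      match 'y'
$        $        accept

The string is accepted.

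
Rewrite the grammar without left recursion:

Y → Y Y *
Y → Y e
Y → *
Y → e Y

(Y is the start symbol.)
Y is directly left-recursive. The standard transformation for
  A → A α₁ | ... | A α_m | β₁ | ... | β_n
is
  A  → β₁ A' | ... | β_n A'
  A' → α₁ A' | ... | α_m A' | ε

Y → * becomes Y → * Y'
Y → e Y becomes Y → e Y Y'
Y → Y Y * becomes Y' → Y * Y'
Y → Y e becomes Y' → e Y'
Add Y' → ε

Resulting grammar:
Y → * Y'
Y → e Y Y'
Y' → Y * Y'
Y' → e Y'
Y' → ε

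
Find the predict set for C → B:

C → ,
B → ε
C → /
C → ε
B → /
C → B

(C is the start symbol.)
{ $, '/' }

PREDICT(C → B) = (FIRST(RHS) \ {ε}) ∪ (FOLLOW(C) if ε ∈ FIRST(RHS), i.e. RHS ⇒* ε)
FIRST(B) = { '/', ε }
FIRST(B) = { '/', ε }
ε ∈ FIRST(B) (the right-hand side is nullable), so add FOLLOW(C) = { $ }
PREDICT(C → B) = { $, '/' }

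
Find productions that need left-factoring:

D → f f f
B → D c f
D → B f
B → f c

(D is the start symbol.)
Left-factoring is needed when two productions for the same non-terminal
share a common prefix on the right-hand side.

Productions for D:
  D → f f f
  D → B f
Productions for B:
  B → D c f
  B → f c

No common prefixes found.

Answer: No, left-factoring is not needed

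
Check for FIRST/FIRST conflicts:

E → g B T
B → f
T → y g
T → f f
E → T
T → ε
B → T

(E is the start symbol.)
Yes. B → f / B → T on { 'f' }

FIRST sets of the non-terminals at (or reachable through a nullable prefix from) the front of some alternative:
  FIRST(T) = { 'f', 'y', ε }

Productions for E:
  E → g B T: FIRST = { 'g' }
  E → T: FIRST = { 'f', 'y', ε }
Productions for B:
  B → f: FIRST = { 'f' }
  B → T: FIRST = { 'f', 'y', ε }
Productions for T:
  T → y g: FIRST = { 'y' }
  T → f f: FIRST = { 'f' }
  T → ε: FIRST = { ε }

Conflict for B: B → f and B → T
  Overlap: { 'f' }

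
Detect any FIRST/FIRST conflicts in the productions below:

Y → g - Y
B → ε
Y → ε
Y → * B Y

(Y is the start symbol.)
No FIRST/FIRST conflicts.

A FIRST/FIRST conflict occurs when two productions N → α and N → β for the same non-terminal have FIRST(α) ∩ FIRST(β) ≠ ∅ (with ε ∈ FIRST of a nullable right-hand side, so two nullable alternatives also conflict).

Productions for Y:
  Y → g - Y: FIRST = { 'g' }
  Y → ε: FIRST = { ε }
  Y → * B Y: FIRST = { '*' }
B has only one production, so no FIRST/FIRST conflict is possible there.

All alternatives of each non-terminal have pairwise disjoint FIRST sets.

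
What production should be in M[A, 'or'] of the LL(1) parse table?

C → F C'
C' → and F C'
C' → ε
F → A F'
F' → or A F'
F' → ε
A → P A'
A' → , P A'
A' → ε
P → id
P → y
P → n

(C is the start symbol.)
To find M[A, 'or'], we find productions for A where 'or' is in the predict set (PREDICT(N → α) = (FIRST(α) \ {ε}) ∪ (FOLLOW(N) if α ⇒* ε)).

Relevant sets:
  FIRST(P) = { 'id', 'n', 'y' }

A → P A': PREDICT = { 'id', 'n', 'y' }

M[A, 'or'] is empty (no production applies)

Answer: Empty (error entry)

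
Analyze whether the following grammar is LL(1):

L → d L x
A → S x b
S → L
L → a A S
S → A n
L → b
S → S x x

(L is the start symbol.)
Relevant sets:
  FIRST(L) = { 'a', 'b', 'd' }
  FIRST(A) = { 'a', 'b', 'd' }
  FIRST(S) = { 'a', 'b', 'd' }

For L:
  PREDICT(L → d L x) = { 'd' }
  PREDICT(L → a A S) = { 'a' }
  PREDICT(L → b) = { 'b' }
For S:
  PREDICT(S → L) = { 'a', 'b', 'd' }
  PREDICT(S → A n) = { 'a', 'b', 'd' }
  PREDICT(S → S x x) = { 'a', 'b', 'd' }
A has a single production, so nothing to check there.

Conflict found: Predict set conflict for S: { 'a', 'b', 'd' }
The grammar is NOT LL(1).

Answer: No. Predict set conflict for S: { 'a', 'b', 'd' }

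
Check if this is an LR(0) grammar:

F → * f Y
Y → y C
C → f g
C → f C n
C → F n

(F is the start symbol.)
Yes, the grammar is LR(0)

A grammar is LR(0) if no state in the canonical LR(0) collection has:
  - both a shift item (dot before a terminal) and a complete item (shift-reduce conflict), or
  - two or more complete items (reduce-reduce conflict; the accept item [F' → F .] counts as a complete item here).

Augment with F' → F and build the canonical LR(0) collection (I0 = CLOSURE({[F' → . F]}), then GOTO on every symbol after a dot until no new states appear). It has 13 states:
  I0: { [F → . * f Y], [F' → . F] }  — shift
  I1: { [F → * . f Y] }  — shift
  I2: { [F' → F .] }  — accept
  I3: { [F → * f . Y], [Y → . y C] }  — shift
  I4: { [F → * f Y .] }  — reduce
  I5: { [C → . F n], [C → . f C n], [C → . f g], [F → . * f Y], [Y → y . C] }  — shift
  I6: { [Y → y C .] }  — reduce
  I7: { [C → F . n] }  — shift
  I8: { [C → . F n], [C → . f C n], [C → . f g], [C → f . C n], [C → f . g], [F → . * f Y] }  — shift
  I9: { [C → f C . n] }  — shift
  I10: { [C → f g .] }  — reduce
  I11: { [C → f C n .] }  — reduce
  I12: { [C → F n .] }  — reduce

Every state is either a pure shift/goto state or contains exactly one complete item and nothing to shift — no conflicts. The grammar is LR(0).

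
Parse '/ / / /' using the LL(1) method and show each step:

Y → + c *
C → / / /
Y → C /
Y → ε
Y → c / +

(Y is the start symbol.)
LL(1) parsing maintains a stack (initially the start symbol over $) and the input. At each step: if the stack top is a terminal, match it against the current input token; if it is a non-terminal N, replace it with the RHS of M[N, lookahead] (the unique production whose predict set contains the lookahead).

Stack is shown with the top on the left.

Stack      Input      Action
----------------------------
Y $        / / / / $  output Y → C /
C / $      / / / / $  output C → / / /
/ / / / $  / / / / $  match '/'
/ / / $    / / / $    match '/'
/ / $      / / $      match '/'
/ $        / $        match '/'
$          $          accept

The string is accepted.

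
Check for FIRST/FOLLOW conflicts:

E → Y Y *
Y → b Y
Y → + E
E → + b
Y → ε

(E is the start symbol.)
Yes. Y → b Y with FOLLOW(Y) on { 'b' }; Y → '+' E with FOLLOW(Y) on { '+' }

Nullable non-terminals: Y.

Y: nullable alternative(s) Y → ε; FOLLOW(Y) = { '*', '+', 'b' }
  Y → b Y: FIRST \ {ε} = { 'b' } — overlaps FOLLOW(Y) on { 'b' }: CONFLICT
  Y → + E: FIRST \ {ε} = { '+' } — overlaps FOLLOW(Y) on { '+' }: CONFLICT
  Y → ε: FIRST \ {ε} = { } — this is the only nullable alternative, skip

E has no nullable alternative, so no FIRST/FOLLOW check is needed there.

So the grammar has 2 FIRST/FOLLOW conflicts (marked CONFLICT above).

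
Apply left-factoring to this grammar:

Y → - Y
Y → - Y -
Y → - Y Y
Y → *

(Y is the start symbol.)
Y → - Y Y'
Y' → ε
Y' → -
Y' → Y
Y → *

Left-factoring transforms A → αβ₁ | αβ₂ into A → αA' and A' → β₁ | β₂
(α is the longest common prefix among the alternatives). Repeat until
no nonterminal has two alternatives with a common prefix.

Round 1: Y has alternatives sharing prefix '- Y'. Introduce Y': Y → - Y Y'
  Add: Y' → ε
  Add: Y' → -
  Add: Y' → Y

No remaining common prefixes — done.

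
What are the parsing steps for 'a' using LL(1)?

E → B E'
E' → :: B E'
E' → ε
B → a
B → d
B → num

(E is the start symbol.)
LL(1) parsing maintains a stack (initially the start symbol over $) and the input. At each step: if the stack top is a terminal, match it against the current input token; if it is a non-terminal N, replace it with the RHS of M[N, lookahead] (the unique production whose predict set contains the lookahead).

Stack is shown with the top on the left.

Stack   Input  Action
---------------------
E $     a $    output E → B E'
B E' $  a $    output B → a
a E' $  a $    match 'a'
E' $    $      output E' → ε
$       $      accept

The string is accepted.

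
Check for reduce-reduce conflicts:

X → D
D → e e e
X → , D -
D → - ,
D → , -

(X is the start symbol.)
No reduce-reduce conflicts

Augment with X' → X and build the canonical LR(0) collection (I0 = CLOSURE({[X' → . X]}), then GOTO on every symbol after a dot until no new states appear). It has 14 states:
  I0: { [D → . , -], [D → . - ,], [D → . e e e], [X → . , D -], [X → . D], [X' → . X] }  — shift
  I1: { [D → , . -], [D → . , -], [D → . - ,], [D → . e e e], [X → , . D -] }  — shift
  I2: { [D → - . ,] }  — shift
  I3: { [X → D .] }  — reduce
  I4: { [X' → X .] }  — accept
  I5: { [D → e . e e] }  — shift
  I6: { [D → e e . e] }  — shift
  I7: { [D → e e e .] }  — reduce
  I8: { [D → - , .] }  — reduce
  I9: { [D → , . -] }  — shift
  I10: { [D → , - .], [D → - . ,] }  — shift, reduce
  I11: { [X → , D . -] }  — shift
  I12: { [X → , D - .] }  — reduce
  I13: { [D → , - .] }  — reduce

No state contains more than one complete item.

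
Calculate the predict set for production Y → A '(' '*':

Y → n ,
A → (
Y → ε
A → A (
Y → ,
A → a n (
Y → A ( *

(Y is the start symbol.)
{ '(', 'a' }

PREDICT(Y → A '(' '*') = (FIRST(RHS) \ {ε}) ∪ (FOLLOW(Y) if ε ∈ FIRST(RHS), i.e. RHS ⇒* ε)
FIRST(A) = { '(', 'a' }
FIRST(A '(' '*') = { '(', 'a' }
ε ∉ FIRST(A '(' '*'), so FOLLOW(Y) is not added.
PREDICT(Y → A '(' '*') = { '(', 'a' }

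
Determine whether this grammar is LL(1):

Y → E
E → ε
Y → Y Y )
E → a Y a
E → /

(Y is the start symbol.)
No. Predict set conflict for Y: { ')', '/', 'a' }

A grammar is LL(1) if for each non-terminal N with multiple productions, the predict sets of those productions are pairwise disjoint, where PREDICT(N → α) = (FIRST(α) \ {ε}) ∪ (FOLLOW(N) if α ⇒* ε).

Relevant sets:
  FIRST(E) = { '/', 'a', ε }
  FIRST(Y) = { ')', '/', 'a', ε }
  FOLLOW(Y) = { $, ')', '/', 'a' }
  FOLLOW(E) = { $, ')', '/', 'a' }

For Y:
  PREDICT(Y → E) = { $, ')', '/', 'a' }
  PREDICT(Y → Y Y ')') = { ')', '/', 'a' }
For E:
  PREDICT(E → ε) = { $, ')', '/', 'a' }
  PREDICT(E → a Y a) = { 'a' }
  PREDICT(E → '/') = { '/' }

Conflict found: Predict set conflict for Y: { ')', '/', 'a' }
The grammar is NOT LL(1).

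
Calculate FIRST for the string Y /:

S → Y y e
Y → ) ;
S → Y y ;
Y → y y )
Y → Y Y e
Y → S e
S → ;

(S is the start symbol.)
{ ')', ';', 'y' }

FIRST sets of the non-terminals involved (from the grammar, by fixed-point iteration):
  FIRST(Y) = { ')', ';', 'y' }

To compute FIRST(Y /), process the symbols left to right:
Symbol Y is a non-terminal. Add FIRST(Y) \ {ε} = { ')', ';', 'y' }
Y is not nullable (ε ∉ FIRST(Y)), so stop here.
FIRST(Y /) = { ')', ';', 'y' }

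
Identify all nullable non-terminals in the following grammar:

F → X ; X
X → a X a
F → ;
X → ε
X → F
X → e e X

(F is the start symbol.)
ε-productions: X → ε
So X is immediately nullable.
No further non-terminal can be added: every production for the remaining non-terminals contains a terminal or a non-nullable non-terminal.
Nullable = { 'X' }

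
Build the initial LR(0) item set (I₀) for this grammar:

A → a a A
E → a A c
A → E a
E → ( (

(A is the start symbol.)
First, augment the grammar with A' → A
I₀ = CLOSURE({ [A' → . A] }):
  [A' → . A] has the dot before A: add [A → . a a A], [A → . E a]
  [A → . E a] has the dot before E: add [E → . a A c], [E → . ( (]
No further items can be added.

I₀ = { [A → . E a], [A → . a a A], [A' → . A], [E → . ( (], [E → . a A c] }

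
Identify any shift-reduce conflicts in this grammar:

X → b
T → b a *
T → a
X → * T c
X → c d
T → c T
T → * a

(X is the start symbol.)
A shift-reduce conflict occurs when an LR(0) state has both:
  - a complete (reduce) item [A → α .] (dot at the end), and
  - a shift item [B → β . c γ] (dot before a terminal).

Augment with X' → X and build the canonical LR(0) collection (I0 = CLOSURE({[X' → . X]}), then GOTO on every symbol after a dot until no new states appear). It has 16 states:
  I0: { [X → . * T c], [X → . b], [X → . c d], [X' → . X] }  — shift
  I1: { [T → . * a], [T → . a], [T → . b a *], [T → . c T], [X → * . T c] }  — shift
  I2: { [X' → X .] }  — accept
  I3: { [X → b .] }  — reduce
  I4: { [X → c . d] }  — shift
  I5: { [X → c d .] }  — reduce
  I6: { [T → * . a] }  — shift
  I7: { [X → * T . c] }  — shift
  I8: { [T → a .] }  — reduce
  I9: { [T → b . a *] }  — shift
  I10: { [T → . * a], [T → . a], [T → . b a *], [T → . c T], [T → c . T] }  — shift
  I11: { [T → c T .] }  — reduce
  I12: { [T → b a . *] }  — shift
  I13: { [T → b a * .] }  — reduce
  I14: { [X → * T c .] }  — reduce
  I15: { [T → * a .] }  — reduce

No state contains both a complete item and a shift item.

Answer: No shift-reduce conflicts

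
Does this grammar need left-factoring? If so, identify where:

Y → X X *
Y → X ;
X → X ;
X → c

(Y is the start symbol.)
Left-factoring is needed when two productions for the same non-terminal
share a common prefix on the right-hand side.

Productions for Y:
  Y → X X *
  Y → X ;
Productions for X:
  X → X ;
  X → c

Found common prefix 'X' in productions for Y

Answer: Yes, Y has productions with common prefix 'X'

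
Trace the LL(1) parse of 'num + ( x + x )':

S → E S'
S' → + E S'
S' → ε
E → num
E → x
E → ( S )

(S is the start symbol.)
Stack is shown with the top on the left.

Stack          Input              Action
----------------------------------------
S $            num + ( x + x ) $  output S → E S'
E S' $         num + ( x + x ) $  output E → num
num S' $       num + ( x + x ) $  match 'num'
S' $           + ( x + x ) $      output S' → + E S'
+ E S' $       + ( x + x ) $      match '+'
E S' $         ( x + x ) $        output E → ( S )
( S ) S' $     ( x + x ) $        match '('
S ) S' $       x + x ) $          output S → E S'
E S' ) S' $    x + x ) $          output E → x
x S' ) S' $    x + x ) $          match 'x'
S' ) S' $      + x ) $            output S' → + E S'
+ E S' ) S' $  + x ) $            match '+'
E S' ) S' $    x ) $              output E → x
x S' ) S' $    x ) $              match 'x'
S' ) S' $      ) $                output S' → ε
) S' $         ) $                match ')'
S' $           $                  output S' → ε
$              $                  accept

The string is accepted.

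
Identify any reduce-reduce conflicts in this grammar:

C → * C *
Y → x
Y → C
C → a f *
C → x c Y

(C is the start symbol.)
Augment with C' → C and build the canonical LR(0) collection (I0 = CLOSURE({[C' → . C]}), then GOTO on every symbol after a dot until no new states appear). It has 13 states:
  I0: { [C → . * C *], [C → . a f *], [C → . x c Y], [C' → . C] }  — shift
  I1: { [C → * . C *], [C → . * C *], [C → . a f *], [C → . x c Y] }  — shift
  I2: { [C' → C .] }  — accept
  I3: { [C → a . f *] }  — shift
  I4: { [C → x . c Y] }  — shift
  I5: { [C → . * C *], [C → . a f *], [C → . x c Y], [C → x c . Y], [Y → . C], [Y → . x] }  — shift
  I6: { [Y → C .] }  — reduce
  I7: { [C → x c Y .] }  — reduce
  I8: { [C → x . c Y], [Y → x .] }  — shift, reduce
  I9: { [C → a f . *] }  — shift
  I10: { [C → a f * .] }  — reduce
  I11: { [C → * C . *] }  — shift
  I12: { [C → * C * .] }  — reduce

No state contains more than one complete item.

Answer: No reduce-reduce conflicts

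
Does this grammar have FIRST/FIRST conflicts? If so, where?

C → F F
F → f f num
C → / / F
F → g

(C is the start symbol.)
No FIRST/FIRST conflicts.

FIRST sets of the non-terminals at (or reachable through a nullable prefix from) the front of some alternative:
  FIRST(F) = { 'f', 'g' }

Productions for C:
  C → F F: FIRST = { 'f', 'g' }
  C → / / F: FIRST = { '/' }
Productions for F:
  F → f f num: FIRST = { 'f' }
  F → g: FIRST = { 'g' }

All alternatives of each non-terminal have pairwise disjoint FIRST sets.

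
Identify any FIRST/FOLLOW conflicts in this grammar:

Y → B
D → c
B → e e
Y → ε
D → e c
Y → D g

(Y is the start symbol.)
Nullable non-terminals: Y.
FIRST sets used below: FIRST(B) = { 'e' }, FIRST(D) = { 'c', 'e' }

Y: nullable alternative(s) Y → ε; FOLLOW(Y) = { $ }
  Y → B: FIRST \ {ε} = { 'e' } — disjoint from FOLLOW(Y)
  Y → ε: FIRST \ {ε} = { } — this is the only nullable alternative, skip
  Y → D g: FIRST \ {ε} = { 'c', 'e' } — disjoint from FOLLOW(Y)

B, D have no nullable alternative, so no FIRST/FOLLOW check is needed there.

No FIRST/FOLLOW conflicts found.

Answer: No FIRST/FOLLOW conflicts.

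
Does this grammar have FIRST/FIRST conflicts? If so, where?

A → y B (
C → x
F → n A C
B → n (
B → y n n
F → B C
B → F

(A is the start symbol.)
A FIRST/FIRST conflict occurs when two productions N → α and N → β for the same non-terminal have FIRST(α) ∩ FIRST(β) ≠ ∅ (with ε ∈ FIRST of a nullable right-hand side, so two nullable alternatives also conflict).

FIRST sets of the non-terminals at (or reachable through a nullable prefix from) the front of some alternative:
  FIRST(B) = { 'n', 'y' }
  FIRST(F) = { 'n', 'y' }

Productions for F:
  F → n A C: FIRST = { 'n' }
  F → B C: FIRST = { 'n', 'y' }
Productions for B:
  B → n (: FIRST = { 'n' }
  B → y n n: FIRST = { 'y' }
  B → F: FIRST = { 'n', 'y' }
A, C have only one production, so no FIRST/FIRST conflict is possible there.

Conflict for F: F → n A C and F → B C
  Overlap: { 'n' }
Conflict for B: B → n ( and B → F
  Overlap: { 'n' }
Conflict for B: B → y n n and B → F
  Overlap: { 'y' }

Answer: Yes. F → n A C / F → B C on { 'n' }; B → n '(' / B → F on { 'n' }; B → y n n / B → F on { 'y' }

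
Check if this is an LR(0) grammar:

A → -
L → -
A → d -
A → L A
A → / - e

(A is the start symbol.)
No. Reduce-reduce conflict: [A → - .] and [L → - .]

Augment with A' → A and build the canonical LR(0) collection (I0 = CLOSURE({[A' → . A]}), then GOTO on every symbol after a dot until no new states appear). It has 10 states:
  I0: { [A → . -], [A → . / - e], [A → . L A], [A → . d -], [A' → . A], [L → . -] }  — shift
  I1: { [A → - .], [L → - .] }  — 2 reduces
  I2: { [A → / . - e] }  — shift
  I3: { [A' → A .] }  — accept
  I4: { [A → . -], [A → . / - e], [A → . L A], [A → . d -], [A → L . A], [L → . -] }  — shift
  I5: { [A → d . -] }  — shift
  I6: { [A → d - .] }  — reduce
  I7: { [A → L A .] }  — reduce
  I8: { [A → / - . e] }  — shift
  I9: { [A → / - e .] }  — reduce

Conflict in state I1:
  Reduce-reduce conflict: [A → - .] and [L → - .]
So the grammar is NOT LR(0).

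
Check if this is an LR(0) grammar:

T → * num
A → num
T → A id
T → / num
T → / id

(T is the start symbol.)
Augment with T' → T and build the canonical LR(0) collection (I0 = CLOSURE({[T' → . T]}), then GOTO on every symbol after a dot until no new states appear). It has 10 states:
  I0: { [A → . num], [T → . * num], [T → . / id], [T → . / num], [T → . A id], [T' → . T] }  — shift
  I1: { [T → * . num] }  — shift
  I2: { [T → / . id], [T → / . num] }  — shift
  I3: { [T → A . id] }  — shift
  I4: { [T' → T .] }  — accept
  I5: { [A → num .] }  — reduce
  I6: { [T → A id .] }  — reduce
  I7: { [T → / id .] }  — reduce
  I8: { [T → / num .] }  — reduce
  I9: { [T → * num .] }  — reduce

Every state is either a pure shift/goto state or contains exactly one complete item and nothing to shift — no conflicts. The grammar is LR(0).

Answer: Yes, the grammar is LR(0)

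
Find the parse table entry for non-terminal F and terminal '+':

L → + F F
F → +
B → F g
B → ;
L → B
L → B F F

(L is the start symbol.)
To find M[F, '+'], we find productions for F where '+' is in the predict set (PREDICT(N → α) = (FIRST(α) \ {ε}) ∪ (FOLLOW(N) if α ⇒* ε)).

F → +: PREDICT = { '+' }
  '+' is in predict set, so this production goes in M[F, '+']

M[F, '+'] = F → +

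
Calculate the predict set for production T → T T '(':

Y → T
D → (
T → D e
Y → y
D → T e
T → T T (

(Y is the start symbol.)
PREDICT(T → T T '(') = (FIRST(RHS) \ {ε}) ∪ (FOLLOW(T) if ε ∈ FIRST(RHS), i.e. RHS ⇒* ε)
FIRST(T) = { '(' }
FIRST(T T '(') = { '(' }
ε ∉ FIRST(T T '('), so FOLLOW(T) is not added.
PREDICT(T → T T '(') = { '(' }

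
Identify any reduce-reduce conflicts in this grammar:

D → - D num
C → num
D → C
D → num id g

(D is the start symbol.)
No reduce-reduce conflicts

A reduce-reduce conflict occurs when an LR(0) state has two complete items [A → α .] and [B → β .] — both call for a reduction, and with no lookahead the parser cannot choose between them.

Augment with D' → D and build the canonical LR(0) collection (I0 = CLOSURE({[D' → . D]}), then GOTO on every symbol after a dot until no new states appear). It has 9 states:
  I0: { [C → . num], [D → . - D num], [D → . C], [D → . num id g], [D' → . D] }  — shift
  I1: { [C → . num], [D → - . D num], [D → . - D num], [D → . C], [D → . num id g] }  — shift
  I2: { [D → C .] }  — reduce
  I3: { [D' → D .] }  — accept
  I4: { [C → num .], [D → num . id g] }  — shift, reduce
  I5: { [D → num id . g] }  — shift
  I6: { [D → num id g .] }  — reduce
  I7: { [D → - D . num] }  — shift
  I8: { [D → - D num .] }  — reduce

No state contains more than one complete item.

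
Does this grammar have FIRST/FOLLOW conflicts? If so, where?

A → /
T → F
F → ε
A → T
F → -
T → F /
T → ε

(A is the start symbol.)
Nullable non-terminals: A, F, T.
FIRST sets used below: FIRST(T) = { '-', '/', ε }, FIRST(F) = { '-', ε }

A: nullable alternative(s) A → T; FOLLOW(A) = { $ }
  A → /: FIRST \ {ε} = { '/' } — disjoint from FOLLOW(A)
  A → T: FIRST \ {ε} = { '-', '/' } — this is the only nullable alternative, skip

F: nullable alternative(s) F → ε; FOLLOW(F) = { $, '/' }
  F → ε: FIRST \ {ε} = { } — this is the only nullable alternative, skip
  F → -: FIRST \ {ε} = { '-' } — disjoint from FOLLOW(F)

T: nullable alternative(s) T → F, T → ε; FOLLOW(T) = { $ }
  T → F: FIRST \ {ε} = { '-' } — disjoint from FOLLOW(T)
  T → F /: FIRST \ {ε} = { '-', '/' } — disjoint from FOLLOW(T)
  T → ε: FIRST \ {ε} = { } — disjoint from FOLLOW(T)

No FIRST/FOLLOW conflicts found.

Answer: No FIRST/FOLLOW conflicts.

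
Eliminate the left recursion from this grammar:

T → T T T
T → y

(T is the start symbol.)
T is directly left-recursive. The standard transformation for
  A → A α₁ | ... | A α_m | β₁ | ... | β_n
is
  A  → β₁ A' | ... | β_n A'
  A' → α₁ A' | ... | α_m A' | ε

T → y becomes T → y T'
T → T T T becomes T' → T T T'
Add T' → ε

Resulting grammar:
T → y T'
T' → T T T'
T' → ε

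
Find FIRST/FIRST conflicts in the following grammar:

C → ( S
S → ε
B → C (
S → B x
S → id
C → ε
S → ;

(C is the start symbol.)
No FIRST/FIRST conflicts.

A FIRST/FIRST conflict occurs when two productions N → α and N → β for the same non-terminal have FIRST(α) ∩ FIRST(β) ≠ ∅ (with ε ∈ FIRST of a nullable right-hand side, so two nullable alternatives also conflict).

FIRST sets of the non-terminals at (or reachable through a nullable prefix from) the front of some alternative:
  FIRST(B) = { '(' }

Productions for C:
  C → ( S: FIRST = { '(' }
  C → ε: FIRST = { ε }
Productions for S:
  S → ε: FIRST = { ε }
  S → B x: FIRST = { '(' }
  S → id: FIRST = { 'id' }
  S → ;: FIRST = { ';' }
B has only one production, so no FIRST/FIRST conflict is possible there.

All alternatives of each non-terminal have pairwise disjoint FIRST sets.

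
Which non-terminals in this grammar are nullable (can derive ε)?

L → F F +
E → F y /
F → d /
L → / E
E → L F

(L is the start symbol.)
There are no ε-productions, so no non-terminal can derive ε.
No non-terminals are nullable.

Answer: None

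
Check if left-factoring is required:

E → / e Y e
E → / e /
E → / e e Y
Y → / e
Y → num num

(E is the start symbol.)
Yes, E has productions with common prefix '/ e'

Left-factoring is needed when two productions for the same non-terminal
share a common prefix on the right-hand side.

Productions for E:
  E → / e Y e
  E → / e /
  E → / e e Y
Productions for Y:
  Y → / e
  Y → num num

Found common prefix '/ e' in productions for E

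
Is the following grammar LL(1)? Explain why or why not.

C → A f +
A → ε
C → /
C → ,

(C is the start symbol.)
Yes, the grammar is LL(1).

A grammar is LL(1) if for each non-terminal N with multiple productions, the predict sets of those productions are pairwise disjoint, where PREDICT(N → α) = (FIRST(α) \ {ε}) ∪ (FOLLOW(N) if α ⇒* ε).

Relevant sets:
  FIRST(A) = { ε }

For C:
  PREDICT(C → A f '+') = { 'f' }
  PREDICT(C → '/') = { '/' }
  PREDICT(C → ',') = { ',' }
A has a single production, so nothing to check there.

All predict sets are disjoint. The grammar IS LL(1).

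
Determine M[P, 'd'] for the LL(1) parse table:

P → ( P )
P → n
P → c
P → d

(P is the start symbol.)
To find M[P, 'd'], we find productions for P where 'd' is in the predict set (PREDICT(N → α) = (FIRST(α) \ {ε}) ∪ (FOLLOW(N) if α ⇒* ε)).

P → ( P ): PREDICT = { '(' }
P → n: PREDICT = { 'n' }
P → c: PREDICT = { 'c' }
P → d: PREDICT = { 'd' }
  'd' is in predict set, so this production goes in M[P, 'd']

M[P, 'd'] = P → d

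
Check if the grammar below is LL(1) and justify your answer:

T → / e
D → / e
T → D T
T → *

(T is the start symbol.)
Relevant sets:
  FIRST(D) = { '/' }

For T:
  PREDICT(T → '/' e) = { '/' }
  PREDICT(T → D T) = { '/' }
  PREDICT(T → '*') = { '*' }
D has a single production, so nothing to check there.

Conflict found: Predict set conflict for T: { '/' }
The grammar is NOT LL(1).

Answer: No. Predict set conflict for T: { '/' }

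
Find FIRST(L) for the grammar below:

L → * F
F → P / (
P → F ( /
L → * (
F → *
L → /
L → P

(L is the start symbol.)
{ '*', '/' }

To compute FIRST(L), examine every production with L on the left-hand side, reading each right-hand side left to right until a non-nullable symbol is reached.

FIRST sets of the other non-terminals involved (by the same procedure, iterated to a fixed point):
  FIRST(P) = { '*' }

From L → * F:
  - '*' is a terminal: add '*' and stop
From L → * (:
  - '*' is a terminal: add '*' and stop
From L → /:
  - '/' is a terminal: add '/' and stop
From L → P:
  - P is a non-terminal: add FIRST(P) \ {ε} = { '*' }
    P is not nullable, so stop

Collecting: FIRST(L) = { '*', '/' }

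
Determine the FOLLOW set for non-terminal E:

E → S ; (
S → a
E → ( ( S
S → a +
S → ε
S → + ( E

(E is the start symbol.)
{ $, ';' }

E is the start symbol, so $ ∈ FOLLOW(E).
In S → + ( E: E is at the end, add FOLLOW(S)

The FOLLOW sets referred to above (computed the same way, to a fixed point):
  FOLLOW(S) = { $, ';' }

Taking the union: FOLLOW(E) = { $, ';' }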